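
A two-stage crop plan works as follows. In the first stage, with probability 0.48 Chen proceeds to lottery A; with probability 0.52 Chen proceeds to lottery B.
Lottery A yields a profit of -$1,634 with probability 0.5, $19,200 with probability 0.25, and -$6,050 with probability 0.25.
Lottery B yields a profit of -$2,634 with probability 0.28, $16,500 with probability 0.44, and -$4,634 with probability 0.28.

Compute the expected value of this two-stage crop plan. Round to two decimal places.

$3,902.82

EV(A) = 0.5 × (-1634) + 0.25 × 19200 + 0.25 × (-6050) = -817 + 4800 − 1512.5 = 2470.5
EV(B) = 0.28 × (-2634) + 0.44 × 16500 + 0.28 × (-4634) = -737.52 + 7260 − 1297.52 = 5224.96
Overall = 0.48 × 2470.5 + 0.52 × 5224.96 = 1185.84 + 2716.9792 = 3902.8192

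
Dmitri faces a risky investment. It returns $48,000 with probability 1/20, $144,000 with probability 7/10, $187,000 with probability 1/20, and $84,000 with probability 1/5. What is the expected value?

$129,350

EV = 1/20 × 48000 + 7/10 × 144000 + 1/20 × 187000 + 1/5 × 84000 = 2400 + 100800 + 9350 + 16800 = 129350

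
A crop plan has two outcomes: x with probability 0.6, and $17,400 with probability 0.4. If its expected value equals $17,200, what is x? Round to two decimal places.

x = $17,066.67

0.6·x + 0.4·17400 = 17200
0.6·x = 17200 − 6960 = 10240
x = 10240 / 0.6 = 17066.6667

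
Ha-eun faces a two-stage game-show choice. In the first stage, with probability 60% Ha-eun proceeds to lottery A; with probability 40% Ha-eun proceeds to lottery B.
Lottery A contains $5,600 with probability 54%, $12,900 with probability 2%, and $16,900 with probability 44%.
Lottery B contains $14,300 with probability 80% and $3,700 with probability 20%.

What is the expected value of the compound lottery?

$11,302.80

EV(A) = 0.54 × 5600 + 0.02 × 12900 + 0.44 × 16900 = 3024 + 258 + 7436 = 10718
EV(B) = 0.8 × 14300 + 0.2 × 3700 = 11440 + 740 = 12180
Overall = 0.6 × 10718 + 0.4 × 12180 = 6430.8 + 4872 = 11302.8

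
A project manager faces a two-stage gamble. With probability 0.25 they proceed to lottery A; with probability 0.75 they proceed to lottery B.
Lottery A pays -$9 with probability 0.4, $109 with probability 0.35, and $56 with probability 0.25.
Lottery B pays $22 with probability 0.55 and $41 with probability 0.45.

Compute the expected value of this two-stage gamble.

$35.05

EV(A) = 0.4 × (-9) + 0.35 × 109 + 0.25 × 56 = -3.6 + 38.15 + 14 = 48.55
EV(B) = 0.55 × 22 + 0.45 × 41 = 12.1 + 18.45 = 30.55
Overall = 0.25 × 48.55 + 0.75 × 30.55 = 12.1375 + 22.9125 = 35.05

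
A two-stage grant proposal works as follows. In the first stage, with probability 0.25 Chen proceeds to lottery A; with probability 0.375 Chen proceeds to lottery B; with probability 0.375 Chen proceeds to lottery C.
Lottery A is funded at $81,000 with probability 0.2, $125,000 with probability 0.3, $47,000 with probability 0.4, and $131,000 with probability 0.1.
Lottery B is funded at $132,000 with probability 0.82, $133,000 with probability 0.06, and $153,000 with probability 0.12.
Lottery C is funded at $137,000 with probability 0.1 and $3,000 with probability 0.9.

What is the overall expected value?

EV(A) = 0.2 × 81000 + 0.3 × 125000 + 0.4 × 47000 + 0.1 × 131000 = 16200 + 37500 + 18800 + 13100 = 85600
EV(B) = 0.82 × 132000 + 0.06 × 133000 + 0.12 × 153000 = 108240 + 7980 + 18360 = 134580
EV(C) = 0.1 × 137000 + 0.9 × 3000 = 13700 + 2700 = 16400
Overall = 0.25 × 85600 + 0.375 × 134580 + 0.375 × 16400 = 21400 + 50467.5 + 6150 = 78017.5

$78,017.50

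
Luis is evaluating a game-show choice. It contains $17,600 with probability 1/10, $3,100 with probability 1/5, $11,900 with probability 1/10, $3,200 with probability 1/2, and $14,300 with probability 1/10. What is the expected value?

$6,600

EV = 1/10 × 17600 + 1/5 × 3100 + 1/10 × 11900 + 1/2 × 3200 + 1/10 × 14300 = 1760 + 620 + 1190 + 1600 + 1430 = 6600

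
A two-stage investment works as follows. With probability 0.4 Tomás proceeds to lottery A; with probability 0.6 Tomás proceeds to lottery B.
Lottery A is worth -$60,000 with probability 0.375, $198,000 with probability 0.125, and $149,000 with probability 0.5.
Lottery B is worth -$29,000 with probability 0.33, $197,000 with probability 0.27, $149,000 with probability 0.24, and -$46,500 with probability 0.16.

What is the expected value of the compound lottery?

EV(A) = 0.375 × (-60000) + 0.125 × 198000 + 0.5 × 149000 = -22500 + 24750 + 74500 = 76750
EV(B) = 0.33 × (-29000) + 0.27 × 197000 + 0.24 × 149000 + 0.16 × (-46500) = -9570 + 53190 + 35760 − 7440 = 71940
Overall = 0.4 × 76750 + 0.6 × 71940 = 30700 + 43164 = 73864

$73,864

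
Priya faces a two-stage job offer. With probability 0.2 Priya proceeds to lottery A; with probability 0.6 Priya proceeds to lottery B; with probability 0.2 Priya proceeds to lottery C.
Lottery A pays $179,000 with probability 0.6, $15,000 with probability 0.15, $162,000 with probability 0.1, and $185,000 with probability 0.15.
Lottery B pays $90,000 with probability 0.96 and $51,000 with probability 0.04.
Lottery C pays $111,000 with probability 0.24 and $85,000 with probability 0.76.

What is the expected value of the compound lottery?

$102,032

EV(A) = 0.6 × 179000 + 0.15 × 15000 + 0.1 × 162000 + 0.15 × 185000 = 107400 + 2250 + 16200 + 27750 = 153600
EV(B) = 0.96 × 90000 + 0.04 × 51000 = 86400 + 2040 = 88440
EV(C) = 0.24 × 111000 + 0.76 × 85000 = 26640 + 64600 = 91240
Overall = 0.2 × 153600 + 0.6 × 88440 + 0.2 × 91240 = 30720 + 53064 + 18248 = 102032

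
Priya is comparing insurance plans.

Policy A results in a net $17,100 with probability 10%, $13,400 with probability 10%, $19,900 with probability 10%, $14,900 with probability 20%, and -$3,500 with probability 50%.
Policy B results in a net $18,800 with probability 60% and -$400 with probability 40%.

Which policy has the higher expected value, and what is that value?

Policy A = 0.1 × 17100 + 0.1 × 13400 + 0.1 × 19900 + 0.2 × 14900 + 0.5 × (-3500) = 1710 + 1340 + 1990 + 2980 − 1750 = 6270
Policy B = 0.6 × 18800 + 0.4 × (-400) = 11280 − 160 = 11120

Policy B ($11,120)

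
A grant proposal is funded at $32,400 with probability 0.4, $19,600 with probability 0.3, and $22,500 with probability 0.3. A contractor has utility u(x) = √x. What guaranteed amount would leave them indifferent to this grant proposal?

$25,281

E[u] = 0.4·√32400 + 0.3·√19600 + 0.3·√22500 = 0.4·180 + 0.3·140 + 0.3·150 = 159
CE = (159)² = 25281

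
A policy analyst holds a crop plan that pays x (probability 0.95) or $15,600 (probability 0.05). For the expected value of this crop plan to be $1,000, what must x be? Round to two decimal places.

x = $231.58

0.95·x + 0.05·15600 = 1000
0.95·x = 1000 − 780 = 220
x = 220 / 0.95 = 231.5789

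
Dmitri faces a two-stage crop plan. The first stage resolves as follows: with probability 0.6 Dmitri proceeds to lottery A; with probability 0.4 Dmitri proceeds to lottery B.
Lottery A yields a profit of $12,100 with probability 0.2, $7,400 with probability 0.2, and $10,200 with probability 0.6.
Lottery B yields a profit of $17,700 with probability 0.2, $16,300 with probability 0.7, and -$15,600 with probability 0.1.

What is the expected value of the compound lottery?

EV(A) = 0.2 × 12100 + 0.2 × 7400 + 0.6 × 10200 = 2420 + 1480 + 6120 = 10020
EV(B) = 0.2 × 17700 + 0.7 × 16300 + 0.1 × (-15600) = 3540 + 11410 − 1560 = 13390
Overall = 0.6 × 10020 + 0.4 × 13390 = 6012 + 5356 = 11368

$11,368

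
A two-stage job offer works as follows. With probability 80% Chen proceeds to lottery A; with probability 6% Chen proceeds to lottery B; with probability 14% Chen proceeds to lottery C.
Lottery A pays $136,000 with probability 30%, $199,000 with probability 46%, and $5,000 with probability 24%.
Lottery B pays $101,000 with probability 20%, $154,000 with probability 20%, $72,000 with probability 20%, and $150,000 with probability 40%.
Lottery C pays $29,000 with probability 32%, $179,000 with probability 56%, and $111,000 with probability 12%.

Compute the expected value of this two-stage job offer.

EV(A) = 0.3 × 136000 + 0.46 × 199000 + 0.24 × 5000 = 40800 + 91540 + 1200 = 133540
EV(B) = 0.2 × 101000 + 0.2 × 154000 + 0.2 × 72000 + 0.4 × 150000 = 20200 + 30800 + 14400 + 60000 = 125400
EV(C) = 0.32 × 29000 + 0.56 × 179000 + 0.12 × 111000 = 9280 + 100240 + 13320 = 122840
Overall = 0.8 × 133540 + 0.06 × 125400 + 0.14 × 122840 = 106832 + 7524 + 17197.6 = 131553.6

$131,553.60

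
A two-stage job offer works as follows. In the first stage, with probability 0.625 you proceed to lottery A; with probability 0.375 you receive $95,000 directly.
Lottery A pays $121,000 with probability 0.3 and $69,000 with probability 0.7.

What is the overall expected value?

$88,500

EV(A) = 0.3 × 121000 + 0.7 × 69000 = 36300 + 48300 = 84600
Branch B: 95000 (certain)
Overall = 0.625 × 84600 + 0.375 × 95000 = 52875 + 35625 = 88500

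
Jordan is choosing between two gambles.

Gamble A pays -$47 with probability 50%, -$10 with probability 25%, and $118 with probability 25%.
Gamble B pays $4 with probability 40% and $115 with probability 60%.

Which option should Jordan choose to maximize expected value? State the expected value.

Gamble A = 0.5 × (-47) + 0.25 × (-10) + 0.25 × 118 = -23.5 − 2.5 + 29.5 = 3.5
Gamble B = 0.4 × 4 + 0.6 × 115 = 1.6 + 69 = 70.6

Gamble B ($70.60)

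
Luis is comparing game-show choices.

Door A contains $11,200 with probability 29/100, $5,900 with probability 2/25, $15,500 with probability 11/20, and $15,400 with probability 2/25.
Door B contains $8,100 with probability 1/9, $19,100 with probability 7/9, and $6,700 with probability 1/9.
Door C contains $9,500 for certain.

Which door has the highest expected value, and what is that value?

Door A = 29/100 × 11200 + 2/25 × 5900 + 11/20 × 15500 + 2/25 × 15400 = 3248 + 472 + 8525 + 1232 = 13477
Door B = 1/9 × 8100 + 7/9 × 19100 + 1/9 × 6700 = 900 + 14855.5556 + 744.4444 = 16500
Door C: 9500 (certain)

Door B ($16,500)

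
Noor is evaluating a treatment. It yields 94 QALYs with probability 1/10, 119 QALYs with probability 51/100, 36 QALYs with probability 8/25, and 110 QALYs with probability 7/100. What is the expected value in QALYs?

EV = 1/10 × 94 + 51/100 × 119 + 8/25 × 36 + 7/100 × 110 = 9.4 + 60.69 + 11.52 + 7.7 = 89.31

89.31 QALYs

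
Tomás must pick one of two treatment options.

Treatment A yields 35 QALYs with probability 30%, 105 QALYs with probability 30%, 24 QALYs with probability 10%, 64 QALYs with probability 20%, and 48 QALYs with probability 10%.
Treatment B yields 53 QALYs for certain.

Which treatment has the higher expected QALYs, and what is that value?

Treatment A = 0.3 × 35 + 0.3 × 105 + 0.1 × 24 + 0.2 × 64 + 0.1 × 48 = 10.5 + 31.5 + 2.4 + 12.8 + 4.8 = 62
Treatment B: 53 (certain)

Treatment A (62 QALYs)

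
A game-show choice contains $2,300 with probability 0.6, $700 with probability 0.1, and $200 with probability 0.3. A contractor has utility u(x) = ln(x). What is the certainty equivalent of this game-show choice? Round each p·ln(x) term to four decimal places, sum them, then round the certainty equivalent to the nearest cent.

E[u] = 0.6·ln(2300) + 0.1·ln(700) + 0.3·ln(200) = 4.6444 + 0.6551 + 1.5895 = 6.8890
CE = e^6.8890 ≈ 981.42

$981.42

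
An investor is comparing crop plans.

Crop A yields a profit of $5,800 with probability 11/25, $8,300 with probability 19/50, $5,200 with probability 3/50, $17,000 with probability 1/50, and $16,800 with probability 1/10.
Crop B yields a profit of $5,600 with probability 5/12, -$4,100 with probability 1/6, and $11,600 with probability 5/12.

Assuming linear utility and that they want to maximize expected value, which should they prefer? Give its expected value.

Crop A ($8,038)

Crop A = 11/25 × 5800 + 19/50 × 8300 + 3/50 × 5200 + 1/50 × 17000 + 1/10 × 16800 = 2552 + 3154 + 312 + 340 + 1680 = 8038
Crop B = 5/12 × 5600 + 1/6 × (-4100) + 5/12 × 11600 = 2333.3333 − 683.3333 + 4833.3333 = 6483.3333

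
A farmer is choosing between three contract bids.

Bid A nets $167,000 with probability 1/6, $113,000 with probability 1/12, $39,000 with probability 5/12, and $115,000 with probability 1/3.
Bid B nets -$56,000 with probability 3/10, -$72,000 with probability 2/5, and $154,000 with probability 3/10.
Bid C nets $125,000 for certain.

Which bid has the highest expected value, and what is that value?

Bid C ($125,000)

Bid A = 1/6 × 167000 + 1/12 × 113000 + 5/12 × 39000 + 1/3 × 115000 = 27833.3333 + 9416.6667 + 16250 + 38333.3333 = 91833.3333
Bid B = 3/10 × (-56000) + 2/5 × (-72000) + 3/10 × 154000 = -16800 − 28800 + 46200 = 600
Bid C: 125000 (certain)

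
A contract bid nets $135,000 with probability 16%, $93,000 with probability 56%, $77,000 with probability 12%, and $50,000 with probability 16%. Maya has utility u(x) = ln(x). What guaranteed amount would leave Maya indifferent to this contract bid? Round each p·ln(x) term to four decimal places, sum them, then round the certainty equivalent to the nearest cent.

$87,386.84

E[u] = 0.16·ln(135000) + 0.56·ln(93000) + 0.12·ln(77000) + 0.16·ln(50000) = 1.8901 + 6.4066 + 1.3502 + 1.7312 = 11.3781
CE = e^11.3781 ≈ 87386.84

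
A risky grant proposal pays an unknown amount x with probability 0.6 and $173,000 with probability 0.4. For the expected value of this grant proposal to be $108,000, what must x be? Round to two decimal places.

x = $64,666.67

0.6·x + 0.4·173000 = 108000
0.6·x = 108000 − 69200 = 38800
x = 38800 / 0.6 = 64666.6667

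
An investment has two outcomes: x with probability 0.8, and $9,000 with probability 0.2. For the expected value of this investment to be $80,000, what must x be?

0.8·x + 0.2·9000 = 80000
0.8·x = 80000 − 1800 = 78200
x = 78200 / 0.8 = 97750

x = $97,750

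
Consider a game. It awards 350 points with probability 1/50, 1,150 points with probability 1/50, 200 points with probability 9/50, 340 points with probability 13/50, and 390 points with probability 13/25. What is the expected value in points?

EV = 1/50 × 350 + 1/50 × 1150 + 9/50 × 200 + 13/50 × 340 + 13/25 × 390 = 7 + 23 + 36 + 88.4 + 202.8 = 357.2

357.2 points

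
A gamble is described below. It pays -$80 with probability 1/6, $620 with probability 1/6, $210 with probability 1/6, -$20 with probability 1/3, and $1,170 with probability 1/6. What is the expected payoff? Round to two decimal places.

EV = 1/6 × (-80) + 1/6 × 620 + 1/6 × 210 + 1/3 × (-20) + 1/6 × 1170 = -13.3333 + 103.3333 + 35 − 6.6667 + 195 = 313.3333

$313.33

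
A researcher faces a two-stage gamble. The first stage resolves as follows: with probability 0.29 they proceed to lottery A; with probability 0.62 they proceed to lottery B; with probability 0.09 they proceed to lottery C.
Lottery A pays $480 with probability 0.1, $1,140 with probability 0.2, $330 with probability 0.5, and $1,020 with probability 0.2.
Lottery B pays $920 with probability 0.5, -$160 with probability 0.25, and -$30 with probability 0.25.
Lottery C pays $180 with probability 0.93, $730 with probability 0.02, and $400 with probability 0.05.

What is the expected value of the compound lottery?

EV(A) = 0.1 × 480 + 0.2 × 1140 + 0.5 × 330 + 0.2 × 1020 = 48 + 228 + 165 + 204 = 645
EV(B) = 0.5 × 920 + 0.25 × (-160) + 0.25 × (-30) = 460 − 40 − 7.5 = 412.5
EV(C) = 0.93 × 180 + 0.02 × 730 + 0.05 × 400 = 167.4 + 14.6 + 20 = 202
Overall = 0.29 × 645 + 0.62 × 412.5 + 0.09 × 202 = 187.05 + 255.75 + 18.18 = 460.98

$460.98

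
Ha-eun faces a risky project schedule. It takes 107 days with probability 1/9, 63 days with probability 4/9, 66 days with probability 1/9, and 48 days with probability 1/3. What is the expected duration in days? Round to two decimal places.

EV = 1/9 × 107 + 4/9 × 63 + 1/9 × 66 + 1/3 × 48 = 11.8889 + 28 + 7.3333 + 16 = 63.2222

63.22 days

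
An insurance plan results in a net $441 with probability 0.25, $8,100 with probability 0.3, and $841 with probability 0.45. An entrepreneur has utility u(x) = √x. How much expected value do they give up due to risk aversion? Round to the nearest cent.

E[u] = 0.25·√441 + 0.3·√8100 + 0.45·√841 = 0.25·21 + 0.3·90 + 0.45·29 = 45.3
CE = (45.3)² = 2052.09
Risk premium = EV − CE = 2918.7 − 2052.09 = 866.61

$866.61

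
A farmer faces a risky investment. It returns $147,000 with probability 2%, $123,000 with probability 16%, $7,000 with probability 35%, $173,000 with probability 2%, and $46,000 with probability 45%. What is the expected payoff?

EV = 0.02 × 147000 + 0.16 × 123000 + 0.35 × 7000 + 0.02 × 173000 + 0.45 × 46000 = 2940 + 19680 + 2450 + 3460 + 20700 = 49230

$49,230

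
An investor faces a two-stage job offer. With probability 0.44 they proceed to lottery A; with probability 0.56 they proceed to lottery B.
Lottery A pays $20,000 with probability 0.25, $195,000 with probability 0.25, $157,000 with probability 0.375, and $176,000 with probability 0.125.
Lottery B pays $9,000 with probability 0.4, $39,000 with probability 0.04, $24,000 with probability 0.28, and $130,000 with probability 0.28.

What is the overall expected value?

EV(A) = 0.25 × 20000 + 0.25 × 195000 + 0.375 × 157000 + 0.125 × 176000 = 5000 + 48750 + 58875 + 22000 = 134625
EV(B) = 0.4 × 9000 + 0.04 × 39000 + 0.28 × 24000 + 0.28 × 130000 = 3600 + 1560 + 6720 + 36400 = 48280
Overall = 0.44 × 134625 + 0.56 × 48280 = 59235 + 27036.8 = 86271.8

$86,271.80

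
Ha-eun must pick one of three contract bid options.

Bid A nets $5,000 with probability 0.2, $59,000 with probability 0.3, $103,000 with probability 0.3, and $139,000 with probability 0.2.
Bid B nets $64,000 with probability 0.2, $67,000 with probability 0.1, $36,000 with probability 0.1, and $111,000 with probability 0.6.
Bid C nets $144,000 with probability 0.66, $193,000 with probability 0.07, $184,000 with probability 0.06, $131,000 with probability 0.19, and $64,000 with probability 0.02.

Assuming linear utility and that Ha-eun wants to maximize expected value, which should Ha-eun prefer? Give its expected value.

Bid C ($145,760)

Bid A = 0.2 × 5000 + 0.3 × 59000 + 0.3 × 103000 + 0.2 × 139000 = 1000 + 17700 + 30900 + 27800 = 77400
Bid B = 0.2 × 64000 + 0.1 × 67000 + 0.1 × 36000 + 0.6 × 111000 = 12800 + 6700 + 3600 + 66600 = 89700
Bid C = 0.66 × 144000 + 0.07 × 193000 + 0.06 × 184000 + 0.19 × 131000 + 0.02 × 64000 = 95040 + 13510 + 11040 + 24890 + 1280 = 145760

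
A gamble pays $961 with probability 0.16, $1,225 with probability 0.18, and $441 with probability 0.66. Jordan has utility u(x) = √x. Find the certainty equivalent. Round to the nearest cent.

E[u] = 0.16·√961 + 0.18·√1225 + 0.66·√441 = 0.16·31 + 0.18·35 + 0.66·21 = 25.12
CE = (25.12)² = 631.0144

$631.01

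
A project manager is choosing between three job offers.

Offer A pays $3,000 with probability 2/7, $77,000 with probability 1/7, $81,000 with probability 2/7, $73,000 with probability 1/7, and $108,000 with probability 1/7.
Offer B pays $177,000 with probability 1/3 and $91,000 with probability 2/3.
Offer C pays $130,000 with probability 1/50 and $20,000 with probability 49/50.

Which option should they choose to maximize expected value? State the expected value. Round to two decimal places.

Offer B ($119,666.67)

Offer A = 2/7 × 3000 + 1/7 × 77000 + 2/7 × 81000 + 1/7 × 73000 + 1/7 × 108000 = 857.1429 + 11000 + 23142.8571 + 10428.5714 + 15428.5714 = 60857.1429
Offer B = 1/3 × 177000 + 2/3 × 91000 = 59000 + 60666.6667 = 119666.6667
Offer C = 1/50 × 130000 + 49/50 × 20000 = 2600 + 19600 = 22200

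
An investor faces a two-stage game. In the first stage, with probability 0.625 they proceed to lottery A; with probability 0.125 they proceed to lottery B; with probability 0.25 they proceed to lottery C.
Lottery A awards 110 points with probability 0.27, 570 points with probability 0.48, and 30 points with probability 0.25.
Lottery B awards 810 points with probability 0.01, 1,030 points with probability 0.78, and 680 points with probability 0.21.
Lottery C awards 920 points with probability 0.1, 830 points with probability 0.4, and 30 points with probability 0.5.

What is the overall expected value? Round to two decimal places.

423.29 points

EV(A) = 0.27 × 110 + 0.48 × 570 + 0.25 × 30 = 29.7 + 273.6 + 7.5 = 310.8
EV(B) = 0.01 × 810 + 0.78 × 1030 + 0.21 × 680 = 8.1 + 803.4 + 142.8 = 954.3
EV(C) = 0.1 × 920 + 0.4 × 830 + 0.5 × 30 = 92 + 332 + 15 = 439
Overall = 0.625 × 310.8 + 0.125 × 954.3 + 0.25 × 439 = 194.25 + 119.2875 + 109.75 = 423.2875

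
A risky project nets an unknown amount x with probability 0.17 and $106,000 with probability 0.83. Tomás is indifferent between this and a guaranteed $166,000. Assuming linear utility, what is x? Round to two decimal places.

0.17·x + 0.83·106000 = 166000
0.17·x = 166000 − 87980 = 78020
x = 78020 / 0.17 = 458941.1765

x = $458,941.18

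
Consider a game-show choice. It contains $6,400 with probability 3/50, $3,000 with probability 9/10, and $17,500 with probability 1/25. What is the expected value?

EV = 3/50 × 6400 + 9/10 × 3000 + 1/25 × 17500 = 384 + 2700 + 700 = 3784

$3,784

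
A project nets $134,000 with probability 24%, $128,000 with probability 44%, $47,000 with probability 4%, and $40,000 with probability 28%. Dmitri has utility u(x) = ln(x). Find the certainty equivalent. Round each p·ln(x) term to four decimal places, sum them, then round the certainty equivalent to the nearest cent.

$89,769.45

E[u] = 0.24·ln(134000) + 0.44·ln(128000) + 0.04·ln(47000) + 0.28·ln(40000) = 2.8333 + 5.1743 + 0.4303 + 2.9671 = 11.4050
CE = e^11.4050 ≈ 89769.45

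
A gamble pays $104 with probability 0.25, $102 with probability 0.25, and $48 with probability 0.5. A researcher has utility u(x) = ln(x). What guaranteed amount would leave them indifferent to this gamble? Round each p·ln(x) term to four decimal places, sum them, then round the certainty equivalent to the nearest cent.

E[u] = 0.25·ln(104) + 0.25·ln(102) + 0.5·ln(48) = 1.1611 + 1.1562 + 1.9356 = 4.2529
CE = e^4.2529 ≈ 70.31

$70.31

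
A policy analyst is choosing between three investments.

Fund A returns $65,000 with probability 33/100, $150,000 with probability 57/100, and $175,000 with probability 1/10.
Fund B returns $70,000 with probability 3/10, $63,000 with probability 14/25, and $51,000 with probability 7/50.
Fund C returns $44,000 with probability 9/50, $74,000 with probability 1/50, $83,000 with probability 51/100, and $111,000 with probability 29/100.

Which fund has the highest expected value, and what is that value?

Fund A ($124,450)

Fund A = 33/100 × 65000 + 57/100 × 150000 + 1/10 × 175000 = 21450 + 85500 + 17500 = 124450
Fund B = 3/10 × 70000 + 14/25 × 63000 + 7/50 × 51000 = 21000 + 35280 + 7140 = 63420
Fund C = 9/50 × 44000 + 1/50 × 74000 + 51/100 × 83000 + 29/100 × 111000 = 7920 + 1480 + 42330 + 32190 = 83920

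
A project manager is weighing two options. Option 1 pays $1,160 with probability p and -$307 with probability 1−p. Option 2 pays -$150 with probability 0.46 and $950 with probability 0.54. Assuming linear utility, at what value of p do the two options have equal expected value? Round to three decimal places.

EV(Option 2) = 0.46 × (-150) + 0.54 × 950 = -69 + 513 = 444
p·1160 + (1−p)·(-307) = 444
1467p − 307 = 444
p = (444 + 307) / 1467

p = 0.512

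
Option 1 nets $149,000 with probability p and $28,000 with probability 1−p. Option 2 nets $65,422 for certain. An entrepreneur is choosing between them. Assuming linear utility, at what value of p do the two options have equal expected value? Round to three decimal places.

p·149000 + (1−p)·28000 = 65422
121000p + 28000 = 65422
p = (65422 − 28000) / 121000

p = 0.309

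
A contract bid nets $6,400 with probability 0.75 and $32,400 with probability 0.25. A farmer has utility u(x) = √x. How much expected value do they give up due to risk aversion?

E[u] = 0.75·√6400 + 0.25·√32400 = 0.75·80 + 0.25·180 = 105
CE = (105)² = 11025
Risk premium = EV − CE = 12900 − 11025 = 1875

$1,875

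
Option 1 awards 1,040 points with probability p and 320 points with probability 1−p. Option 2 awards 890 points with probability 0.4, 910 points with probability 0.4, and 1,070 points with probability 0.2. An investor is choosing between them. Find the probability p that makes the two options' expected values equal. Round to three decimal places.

EV(Option 2) = 0.4 × 890 + 0.4 × 910 + 0.2 × 1070 = 356 + 364 + 214 = 934
p·1040 + (1−p)·320 = 934
720p + 320 = 934
p = (934 − 320) / 720

p = 0.853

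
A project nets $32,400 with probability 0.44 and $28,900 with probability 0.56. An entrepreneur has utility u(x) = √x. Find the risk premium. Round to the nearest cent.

E[u] = 0.44·√32400 + 0.56·√28900 = 0.44·180 + 0.56·170 = 174.4
CE = (174.4)² = 30415.36
Risk premium = EV − CE = 30440 − 30415.36 = 24.64

$24.64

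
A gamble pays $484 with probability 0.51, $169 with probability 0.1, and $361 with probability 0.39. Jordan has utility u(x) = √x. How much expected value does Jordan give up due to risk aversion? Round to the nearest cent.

$7.33

E[u] = 0.51·√484 + 0.1·√169 + 0.39·√361 = 0.51·22 + 0.1·13 + 0.39·19 = 19.93
CE = (19.93)² = 397.2049
Risk premium = EV − CE = 404.53 − 397.2049 = 7.3251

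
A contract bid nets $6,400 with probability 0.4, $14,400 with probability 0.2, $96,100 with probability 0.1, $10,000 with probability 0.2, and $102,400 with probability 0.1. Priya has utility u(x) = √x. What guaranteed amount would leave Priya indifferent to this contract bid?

E[u] = 0.4·√6400 + 0.2·√14400 + 0.1·√96100 + 0.2·√10000 + 0.1·√102400 = 0.4·80 + 0.2·120 + 0.1·310 + 0.2·100 + 0.1·320 = 139
CE = (139)² = 19321

$19,321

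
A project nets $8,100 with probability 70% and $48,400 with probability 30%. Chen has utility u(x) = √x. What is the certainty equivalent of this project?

$16,641

E[u] = 0.7·√8100 + 0.3·√48400 = 0.7·90 + 0.3·220 = 129
CE = (129)² = 16641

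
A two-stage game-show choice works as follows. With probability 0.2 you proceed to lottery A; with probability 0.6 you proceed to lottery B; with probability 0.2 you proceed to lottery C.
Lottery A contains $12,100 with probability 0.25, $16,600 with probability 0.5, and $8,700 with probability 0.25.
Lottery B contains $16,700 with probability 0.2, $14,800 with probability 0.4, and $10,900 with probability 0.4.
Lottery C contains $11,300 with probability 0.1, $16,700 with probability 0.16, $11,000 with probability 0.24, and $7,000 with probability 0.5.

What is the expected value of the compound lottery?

$12,860.40

EV(A) = 0.25 × 12100 + 0.5 × 16600 + 0.25 × 8700 = 3025 + 8300 + 2175 = 13500
EV(B) = 0.2 × 16700 + 0.4 × 14800 + 0.4 × 10900 = 3340 + 5920 + 4360 = 13620
EV(C) = 0.1 × 11300 + 0.16 × 16700 + 0.24 × 11000 + 0.5 × 7000 = 1130 + 2672 + 2640 + 3500 = 9942
Overall = 0.2 × 13500 + 0.6 × 13620 + 0.2 × 9942 = 2700 + 8172 + 1988.4 = 12860.4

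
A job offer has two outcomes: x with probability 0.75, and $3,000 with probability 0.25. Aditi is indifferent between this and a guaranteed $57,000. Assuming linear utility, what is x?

0.75·x + 0.25·3000 = 57000
0.75·x = 57000 − 750 = 56250
x = 56250 / 0.75 = 75000

x = $75,000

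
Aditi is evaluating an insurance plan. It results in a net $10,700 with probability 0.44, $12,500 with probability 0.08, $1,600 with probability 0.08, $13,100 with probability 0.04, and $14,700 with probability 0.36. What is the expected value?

EV = 0.44 × 10700 + 0.08 × 12500 + 0.08 × 1600 + 0.04 × 13100 + 0.36 × 14700 = 4708 + 1000 + 128 + 524 + 5292 = 11652

$11,652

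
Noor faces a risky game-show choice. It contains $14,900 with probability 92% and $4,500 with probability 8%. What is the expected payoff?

$14,068

EV = 0.92 × 14900 + 0.08 × 4500 = 13708 + 360 = 14068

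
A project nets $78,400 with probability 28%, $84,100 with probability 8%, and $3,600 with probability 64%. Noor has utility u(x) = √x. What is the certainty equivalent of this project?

$19,600

E[u] = 0.28·√78400 + 0.08·√84100 + 0.64·√3600 = 0.28·280 + 0.08·290 + 0.64·60 = 140
CE = (140)² = 19600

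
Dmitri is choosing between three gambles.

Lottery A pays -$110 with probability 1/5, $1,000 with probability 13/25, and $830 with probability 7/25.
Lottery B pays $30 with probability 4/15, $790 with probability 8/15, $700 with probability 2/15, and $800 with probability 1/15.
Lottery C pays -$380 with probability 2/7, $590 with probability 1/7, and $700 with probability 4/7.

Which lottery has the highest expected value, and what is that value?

Lottery A = 1/5 × (-110) + 13/25 × 1000 + 7/25 × 830 = -22 + 520 + 232.4 = 730.4
Lottery B = 4/15 × 30 + 8/15 × 790 + 2/15 × 700 + 1/15 × 800 = 8 + 421.3333 + 93.3333 + 53.3333 = 576
Lottery C = 2/7 × (-380) + 1/7 × 590 + 4/7 × 700 = -108.5714 + 84.2857 + 400 = 375.7143

Lottery A ($730.40)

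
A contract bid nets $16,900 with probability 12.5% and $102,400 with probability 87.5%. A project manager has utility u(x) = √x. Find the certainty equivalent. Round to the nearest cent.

$87,764.06

E[u] = 0.125·√16900 + 0.875·√102400 = 0.125·130 + 0.875·320 = 296.25
CE = (296.25)² = 87764.0625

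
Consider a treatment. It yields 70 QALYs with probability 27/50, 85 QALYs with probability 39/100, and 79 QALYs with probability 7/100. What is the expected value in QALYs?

76.48 QALYs

EV = 27/50 × 70 + 39/100 × 85 + 7/100 × 79 = 37.8 + 33.15 + 5.53 = 76.48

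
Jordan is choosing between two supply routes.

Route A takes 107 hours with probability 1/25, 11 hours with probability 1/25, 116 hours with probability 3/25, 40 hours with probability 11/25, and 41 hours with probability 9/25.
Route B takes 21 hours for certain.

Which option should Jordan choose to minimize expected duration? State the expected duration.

Route B (21 hours)

Route A = 1/25 × 107 + 1/25 × 11 + 3/25 × 116 + 11/25 × 40 + 9/25 × 41 = 4.28 + 0.44 + 13.92 + 17.6 + 14.76 = 51
Route B: 21 (certain)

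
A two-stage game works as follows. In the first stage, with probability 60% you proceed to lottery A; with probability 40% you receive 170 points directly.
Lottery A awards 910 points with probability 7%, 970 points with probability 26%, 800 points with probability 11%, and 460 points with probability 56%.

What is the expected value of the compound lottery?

EV(A) = 0.07 × 910 + 0.26 × 970 + 0.11 × 800 + 0.56 × 460 = 63.7 + 252.2 + 88 + 257.6 = 661.5
Branch B: 170 (certain)
Overall = 0.6 × 661.5 + 0.4 × 170 = 396.9 + 68 = 464.9

464.9 points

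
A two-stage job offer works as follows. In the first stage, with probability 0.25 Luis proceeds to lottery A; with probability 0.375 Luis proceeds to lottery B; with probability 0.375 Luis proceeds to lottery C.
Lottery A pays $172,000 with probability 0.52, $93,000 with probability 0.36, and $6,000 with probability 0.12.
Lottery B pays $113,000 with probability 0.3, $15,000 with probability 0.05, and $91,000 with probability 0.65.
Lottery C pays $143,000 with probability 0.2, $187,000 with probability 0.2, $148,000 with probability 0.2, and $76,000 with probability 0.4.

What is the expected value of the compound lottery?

EV(A) = 0.52 × 172000 + 0.36 × 93000 + 0.12 × 6000 = 89440 + 33480 + 720 = 123640
EV(B) = 0.3 × 113000 + 0.05 × 15000 + 0.65 × 91000 = 33900 + 750 + 59150 = 93800
EV(C) = 0.2 × 143000 + 0.2 × 187000 + 0.2 × 148000 + 0.4 × 76000 = 28600 + 37400 + 29600 + 30400 = 126000
Overall = 0.25 × 123640 + 0.375 × 93800 + 0.375 × 126000 = 30910 + 35175 + 47250 = 113335

$113,335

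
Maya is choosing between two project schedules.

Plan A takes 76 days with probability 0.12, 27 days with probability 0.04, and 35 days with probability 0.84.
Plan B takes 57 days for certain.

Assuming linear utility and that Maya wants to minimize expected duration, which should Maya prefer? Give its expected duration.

Plan A (39.6 days)

Plan A = 0.12 × 76 + 0.04 × 27 + 0.84 × 35 = 9.12 + 1.08 + 29.4 = 39.6
Plan B: 57 (certain)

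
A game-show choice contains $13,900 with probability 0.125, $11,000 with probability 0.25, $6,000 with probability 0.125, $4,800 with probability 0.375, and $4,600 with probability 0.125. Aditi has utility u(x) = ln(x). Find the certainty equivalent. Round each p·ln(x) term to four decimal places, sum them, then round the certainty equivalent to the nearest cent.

$6,898.78

E[u] = 0.125·ln(13900) + 0.25·ln(11000) + 0.125·ln(6000) + 0.375·ln(4800) + 0.125·ln(4600) = 1.1925 + 2.3264 + 1.0874 + 3.1786 + 1.0542 = 8.8391
CE = e^8.8391 ≈ 6898.78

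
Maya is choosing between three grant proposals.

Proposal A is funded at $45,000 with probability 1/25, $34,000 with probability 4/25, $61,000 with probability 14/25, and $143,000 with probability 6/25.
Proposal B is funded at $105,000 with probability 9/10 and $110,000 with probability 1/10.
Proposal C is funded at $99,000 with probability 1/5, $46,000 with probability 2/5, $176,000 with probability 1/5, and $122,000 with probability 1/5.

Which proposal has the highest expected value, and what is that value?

Proposal A = 1/25 × 45000 + 4/25 × 34000 + 14/25 × 61000 + 6/25 × 143000 = 1800 + 5440 + 34160 + 34320 = 75720
Proposal B = 9/10 × 105000 + 1/10 × 110000 = 94500 + 11000 = 105500
Proposal C = 1/5 × 99000 + 2/5 × 46000 + 1/5 × 176000 + 1/5 × 122000 = 19800 + 18400 + 35200 + 24400 = 97800

Proposal B ($105,500)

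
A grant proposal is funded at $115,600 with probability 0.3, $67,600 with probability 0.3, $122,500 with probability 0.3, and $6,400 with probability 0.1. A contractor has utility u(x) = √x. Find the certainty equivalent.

E[u] = 0.3·√115600 + 0.3·√67600 + 0.3·√122500 + 0.1·√6400 = 0.3·340 + 0.3·260 + 0.3·350 + 0.1·80 = 293
CE = (293)² = 85849

$85,849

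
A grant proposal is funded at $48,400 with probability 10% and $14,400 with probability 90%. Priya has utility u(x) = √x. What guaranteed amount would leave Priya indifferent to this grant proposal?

E[u] = 0.1·√48400 + 0.9·√14400 = 0.1·220 + 0.9·120 = 130
CE = (130)² = 16900

$16,900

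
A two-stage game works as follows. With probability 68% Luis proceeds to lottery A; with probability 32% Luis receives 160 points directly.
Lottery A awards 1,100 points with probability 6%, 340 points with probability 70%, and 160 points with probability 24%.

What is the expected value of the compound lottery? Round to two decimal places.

284.03 points

EV(A) = 0.06 × 1100 + 0.7 × 340 + 0.24 × 160 = 66 + 238 + 38.4 = 342.4
Branch B: 160 (certain)
Overall = 0.68 × 342.4 + 0.32 × 160 = 232.832 + 51.2 = 284.032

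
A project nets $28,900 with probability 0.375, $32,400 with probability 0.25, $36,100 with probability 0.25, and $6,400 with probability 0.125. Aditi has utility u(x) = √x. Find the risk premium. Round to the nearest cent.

E[u] = 0.375·√28900 + 0.25·√32400 + 0.25·√36100 + 0.125·√6400 = 0.375·170 + 0.25·180 + 0.25·190 + 0.125·80 = 166.25
CE = (166.25)² = 27639.0625
Risk premium = EV − CE = 28762.5 − 27639.0625 = 1123.4375

$1,123.44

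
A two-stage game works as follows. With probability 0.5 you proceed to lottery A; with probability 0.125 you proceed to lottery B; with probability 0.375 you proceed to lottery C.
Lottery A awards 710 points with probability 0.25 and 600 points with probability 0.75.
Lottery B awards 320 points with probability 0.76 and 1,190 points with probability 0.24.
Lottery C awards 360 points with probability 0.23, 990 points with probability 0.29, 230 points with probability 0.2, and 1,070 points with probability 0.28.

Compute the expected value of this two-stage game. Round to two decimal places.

EV(A) = 0.25 × 710 + 0.75 × 600 = 177.5 + 450 = 627.5
EV(B) = 0.76 × 320 + 0.24 × 1190 = 243.2 + 285.6 = 528.8
EV(C) = 0.23 × 360 + 0.29 × 990 + 0.2 × 230 + 0.28 × 1070 = 82.8 + 287.1 + 46 + 299.6 = 715.5
Overall = 0.5 × 627.5 + 0.125 × 528.8 + 0.375 × 715.5 = 313.75 + 66.1 + 268.3125 = 648.1625

648.16 points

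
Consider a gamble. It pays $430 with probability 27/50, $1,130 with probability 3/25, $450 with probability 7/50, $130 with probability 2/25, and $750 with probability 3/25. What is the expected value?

EV = 27/50 × 430 + 3/25 × 1130 + 7/50 × 450 + 2/25 × 130 + 3/25 × 750 = 232.2 + 135.6 + 63 + 10.4 + 90 = 531.2

$531.20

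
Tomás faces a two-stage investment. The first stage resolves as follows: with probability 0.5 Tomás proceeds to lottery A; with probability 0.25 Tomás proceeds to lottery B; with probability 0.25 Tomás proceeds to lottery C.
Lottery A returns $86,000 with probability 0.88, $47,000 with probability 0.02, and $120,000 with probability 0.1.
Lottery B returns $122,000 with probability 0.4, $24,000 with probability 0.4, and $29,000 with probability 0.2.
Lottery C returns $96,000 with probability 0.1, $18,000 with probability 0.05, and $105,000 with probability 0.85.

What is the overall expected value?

EV(A) = 0.88 × 86000 + 0.02 × 47000 + 0.1 × 120000 = 75680 + 940 + 12000 = 88620
EV(B) = 0.4 × 122000 + 0.4 × 24000 + 0.2 × 29000 = 48800 + 9600 + 5800 = 64200
EV(C) = 0.1 × 96000 + 0.05 × 18000 + 0.85 × 105000 = 9600 + 900 + 89250 = 99750
Overall = 0.5 × 88620 + 0.25 × 64200 + 0.25 × 99750 = 44310 + 16050 + 24937.5 = 85297.5

$85,297.50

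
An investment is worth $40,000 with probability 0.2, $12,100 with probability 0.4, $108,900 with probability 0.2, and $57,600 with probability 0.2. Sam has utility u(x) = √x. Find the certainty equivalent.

$39,204

E[u] = 0.2·√40000 + 0.4·√12100 + 0.2·√108900 + 0.2·√57600 = 0.2·200 + 0.4·110 + 0.2·330 + 0.2·240 = 198
CE = (198)² = 39204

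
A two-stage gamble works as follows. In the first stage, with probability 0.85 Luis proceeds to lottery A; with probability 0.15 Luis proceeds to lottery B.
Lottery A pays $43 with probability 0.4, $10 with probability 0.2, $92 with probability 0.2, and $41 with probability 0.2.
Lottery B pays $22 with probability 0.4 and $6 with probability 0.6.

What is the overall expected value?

EV(A) = 0.4 × 43 + 0.2 × 10 + 0.2 × 92 + 0.2 × 41 = 17.2 + 2 + 18.4 + 8.2 = 45.8
EV(B) = 0.4 × 22 + 0.6 × 6 = 8.8 + 3.6 = 12.4
Overall = 0.85 × 45.8 + 0.15 × 12.4 = 38.93 + 1.86 = 40.79

$40.79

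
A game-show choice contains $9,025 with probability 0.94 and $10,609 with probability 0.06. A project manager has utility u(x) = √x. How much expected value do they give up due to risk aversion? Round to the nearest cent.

E[u] = 0.94·√9025 + 0.06·√10609 = 0.94·95 + 0.06·103 = 95.48
CE = (95.48)² = 9116.4304
Risk premium = EV − CE = 9120.04 − 9116.4304 = 3.6096

$3.61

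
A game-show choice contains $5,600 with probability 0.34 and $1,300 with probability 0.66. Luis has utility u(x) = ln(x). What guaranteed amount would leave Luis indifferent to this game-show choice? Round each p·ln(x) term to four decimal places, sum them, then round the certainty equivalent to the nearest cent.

$2,136.02

E[u] = 0.34·ln(5600) + 0.66·ln(1300) = 2.9344 + 4.7323 = 7.6667
CE = e^7.6667 ≈ 2136.02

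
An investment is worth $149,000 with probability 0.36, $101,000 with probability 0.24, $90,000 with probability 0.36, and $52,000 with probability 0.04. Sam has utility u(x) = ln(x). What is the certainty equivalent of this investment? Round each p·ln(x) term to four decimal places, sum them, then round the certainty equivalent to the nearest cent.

E[u] = 0.36·ln(149000) + 0.24·ln(101000) + 0.36·ln(90000) + 0.04·ln(52000) = 4.2882 + 2.7655 + 4.1067 + 0.4344 = 11.5948
CE = e^11.5948 ≈ 108531.96

$108,531.96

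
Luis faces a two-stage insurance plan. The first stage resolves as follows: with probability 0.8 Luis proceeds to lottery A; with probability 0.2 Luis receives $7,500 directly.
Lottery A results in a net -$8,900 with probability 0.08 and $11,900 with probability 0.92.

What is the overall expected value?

$9,688.80

EV(A) = 0.08 × (-8900) + 0.92 × 11900 = -712 + 10948 = 10236
Branch B: 7500 (certain)
Overall = 0.8 × 10236 + 0.2 × 7500 = 8188.8 + 1500 = 9688.8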